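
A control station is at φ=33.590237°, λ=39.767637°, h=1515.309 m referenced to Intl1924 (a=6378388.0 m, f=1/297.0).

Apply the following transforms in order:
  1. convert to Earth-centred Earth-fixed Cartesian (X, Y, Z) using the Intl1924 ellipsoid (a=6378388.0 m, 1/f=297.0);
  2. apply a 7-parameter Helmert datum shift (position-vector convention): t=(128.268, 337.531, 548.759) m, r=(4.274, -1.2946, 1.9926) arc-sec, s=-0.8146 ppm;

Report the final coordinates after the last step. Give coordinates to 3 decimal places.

X=4089287.025 m, Y=3403397.412 m, Z=3510209.726 m

start: φ=33.590237°, λ=39.767637°, h=1515.309 m
→ ECEF (a=6378388.000, f=1/297.0): X=4089216.9910, Y=3403095.8709, Z=3509567.6453
→ Helmert 7p (PV): X=4089287.0253, Y=3403397.4117, Z=3510209.7262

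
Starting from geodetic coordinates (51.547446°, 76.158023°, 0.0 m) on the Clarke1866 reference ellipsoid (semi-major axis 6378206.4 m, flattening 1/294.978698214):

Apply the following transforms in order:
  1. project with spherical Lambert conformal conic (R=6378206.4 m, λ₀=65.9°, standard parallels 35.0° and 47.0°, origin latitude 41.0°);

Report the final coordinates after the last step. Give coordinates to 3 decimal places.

start: φ=51.547446°, λ=76.158023°, h=0.000 m
→ lcc (R=6378206.4, λ₀=65.9°): E=717237.0701, N=1216728.8249

E=717237.070 m, N=1216728.825 m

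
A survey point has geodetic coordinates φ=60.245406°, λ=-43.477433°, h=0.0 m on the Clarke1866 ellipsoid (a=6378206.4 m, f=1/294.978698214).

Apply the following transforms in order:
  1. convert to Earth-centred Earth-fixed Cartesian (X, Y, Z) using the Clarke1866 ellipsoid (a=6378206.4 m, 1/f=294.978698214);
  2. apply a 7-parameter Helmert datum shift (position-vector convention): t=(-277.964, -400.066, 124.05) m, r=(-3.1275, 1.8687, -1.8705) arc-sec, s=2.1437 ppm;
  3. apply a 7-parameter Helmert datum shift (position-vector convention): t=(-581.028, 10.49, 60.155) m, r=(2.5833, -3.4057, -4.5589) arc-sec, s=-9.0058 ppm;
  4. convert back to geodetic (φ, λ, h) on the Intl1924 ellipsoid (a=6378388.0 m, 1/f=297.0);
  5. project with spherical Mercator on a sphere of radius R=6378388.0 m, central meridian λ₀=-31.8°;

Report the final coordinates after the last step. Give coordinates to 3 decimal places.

E=-1301967.843 m, N=8455554.263 m

start: φ=60.245406°, λ=-43.477433°, h=0.000 m
→ ECEF (a=6378206.400, f=1/294.978698214): X=2302850.6964, Y=-2183600.5347, Z=5513900.0454
→ Helmert 7p (PV): X=2302607.8216, Y=-2183942.5601, Z=5514048.1613
→ Helmert 7p (PV): X=2301866.7441, Y=-2184032.3525, Z=5514069.3247
→ geod (Bowring, a=6378388.000): φ=60.24827184°, λ=-43.49531588°, h=-351.8051 m
→ merc (R=6378388.0, λ₀=-31.8°): E=-1301967.8426, N=8455554.2632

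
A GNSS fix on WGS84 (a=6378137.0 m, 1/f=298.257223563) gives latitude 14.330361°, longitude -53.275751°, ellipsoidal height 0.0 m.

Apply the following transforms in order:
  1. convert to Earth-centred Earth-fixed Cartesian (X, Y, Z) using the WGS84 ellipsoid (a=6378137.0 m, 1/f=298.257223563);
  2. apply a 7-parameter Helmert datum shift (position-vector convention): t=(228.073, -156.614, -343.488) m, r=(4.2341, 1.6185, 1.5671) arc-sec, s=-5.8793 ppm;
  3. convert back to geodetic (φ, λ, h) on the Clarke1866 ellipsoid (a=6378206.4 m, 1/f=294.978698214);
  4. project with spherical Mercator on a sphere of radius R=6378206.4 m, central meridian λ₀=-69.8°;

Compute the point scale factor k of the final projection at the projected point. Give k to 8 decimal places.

1.03209713

start: φ=14.330361°, λ=-53.275751°, h=0.000 m
→ ECEF (a=6378137.000, f=1/298.257223563): X=3695986.4169, Y=-4954168.9720, Z=1568421.8148
→ Helmert 7p (PV): X=3696242.7061, Y=-4954300.5744, Z=1567938.4083
→ geod (Bowring, a=6378206.400): φ=14.32657716°, λ=-53.27457631°, h=76.1786 m
→ into merc (λ₀=-69.8°): φ=14.32657716°, λ−λ₀=16.52542369°
scale k = 1.03209713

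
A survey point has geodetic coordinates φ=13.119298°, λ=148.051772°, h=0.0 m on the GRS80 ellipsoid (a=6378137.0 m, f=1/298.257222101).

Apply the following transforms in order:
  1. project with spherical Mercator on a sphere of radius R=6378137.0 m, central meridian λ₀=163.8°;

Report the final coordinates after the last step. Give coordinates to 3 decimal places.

start: φ=13.119298°, λ=148.051772°, h=0.000 m
→ merc (R=6378137.0, λ₀=163.8°): E=-1753084.7219, N=1473365.0749

E=-1753084.722 m, N=1473365.075 m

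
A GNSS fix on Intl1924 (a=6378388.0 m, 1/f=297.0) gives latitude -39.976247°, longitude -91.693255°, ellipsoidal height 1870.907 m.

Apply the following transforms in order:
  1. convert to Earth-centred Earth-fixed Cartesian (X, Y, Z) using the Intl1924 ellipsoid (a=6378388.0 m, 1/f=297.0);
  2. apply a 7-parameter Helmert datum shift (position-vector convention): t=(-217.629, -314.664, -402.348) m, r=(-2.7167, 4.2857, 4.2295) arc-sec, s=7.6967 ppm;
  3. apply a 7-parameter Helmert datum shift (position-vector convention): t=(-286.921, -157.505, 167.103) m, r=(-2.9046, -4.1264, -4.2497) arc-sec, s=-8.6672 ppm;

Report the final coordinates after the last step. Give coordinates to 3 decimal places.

X=-145179.548 m, Y=-4894498.067 m, Z=-4077332.831 m

start: φ=-39.976247°, λ=-91.693255°, h=1870.907 m
→ ECEF (a=6378388.000, f=1/297.0): X=-144671.5116, Y=-4893919.5480, Z=-4077235.0323
→ Helmert 7p (PV): X=-144874.6186, Y=-4894328.5470, Z=-4077601.2977
→ Helmert 7p (PV): X=-145179.5484, Y=-4894498.0669, Z=-4077332.8307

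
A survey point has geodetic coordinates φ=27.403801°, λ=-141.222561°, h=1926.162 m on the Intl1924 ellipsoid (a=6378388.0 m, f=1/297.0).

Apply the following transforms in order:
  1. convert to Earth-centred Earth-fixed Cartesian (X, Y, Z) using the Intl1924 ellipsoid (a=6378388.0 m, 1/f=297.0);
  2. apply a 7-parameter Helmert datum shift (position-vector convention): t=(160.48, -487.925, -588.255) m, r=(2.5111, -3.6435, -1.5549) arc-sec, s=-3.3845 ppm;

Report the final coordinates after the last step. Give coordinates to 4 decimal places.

start: φ=27.403801°, λ=-141.222561°, h=1926.162 m
→ ECEF (a=6378388.000, f=1/297.0): X=-4418984.0889, Y=-3550090.4530, Z=2918937.7480
→ Helmert 7p (PV): X=-4418886.9751, Y=-3550568.5864, Z=2918218.3371

X=-4418886.9751 m, Y=-3550568.5864 m, Z=2918218.3371 m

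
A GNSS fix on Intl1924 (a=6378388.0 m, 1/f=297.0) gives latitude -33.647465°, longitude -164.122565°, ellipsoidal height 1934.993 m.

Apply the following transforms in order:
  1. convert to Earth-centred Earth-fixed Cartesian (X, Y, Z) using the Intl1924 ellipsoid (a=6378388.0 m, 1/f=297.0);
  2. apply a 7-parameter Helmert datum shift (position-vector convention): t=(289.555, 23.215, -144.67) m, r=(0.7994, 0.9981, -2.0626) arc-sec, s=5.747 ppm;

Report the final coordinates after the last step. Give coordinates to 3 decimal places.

X=-5113795.895 m, Y=-1454511.324 m, Z=-3515233.122 m

start: φ=-33.647465°, λ=-164.122565°, h=1934.993 m
→ ECEF (a=6378388.000, f=1/297.0): X=-5114024.5048, Y=-1454590.9415, Z=-3515087.3603
→ Helmert 7p (PV): X=-5113795.8951, Y=-1454511.3235, Z=-3515233.1224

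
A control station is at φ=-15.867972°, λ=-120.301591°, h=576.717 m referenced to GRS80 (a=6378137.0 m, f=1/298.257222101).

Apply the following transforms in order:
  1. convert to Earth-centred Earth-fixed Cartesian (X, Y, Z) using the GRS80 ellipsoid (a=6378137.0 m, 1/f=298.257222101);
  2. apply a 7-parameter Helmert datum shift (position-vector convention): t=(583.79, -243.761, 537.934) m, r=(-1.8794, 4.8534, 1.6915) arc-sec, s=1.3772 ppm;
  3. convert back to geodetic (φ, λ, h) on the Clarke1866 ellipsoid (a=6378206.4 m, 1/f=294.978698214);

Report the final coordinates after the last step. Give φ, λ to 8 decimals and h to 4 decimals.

start: φ=-15.867972°, λ=-120.301591°, h=576.717 m
→ ECEF (a=6378137.000, f=1/298.257222101): X=-3096526.0761, Y=-5298731.5100, Z=-1732837.0723
→ Helmert 7p (PV): X=-3095943.8713, Y=-5299023.7508, Z=-1732180.3837
→ geod (Bowring, a=6378206.400): φ=-15.86349364°, λ=-120.29552158°, h=305.6894 m

φ=-15.86349364°, λ=-120.29552158°, h=305.6894 m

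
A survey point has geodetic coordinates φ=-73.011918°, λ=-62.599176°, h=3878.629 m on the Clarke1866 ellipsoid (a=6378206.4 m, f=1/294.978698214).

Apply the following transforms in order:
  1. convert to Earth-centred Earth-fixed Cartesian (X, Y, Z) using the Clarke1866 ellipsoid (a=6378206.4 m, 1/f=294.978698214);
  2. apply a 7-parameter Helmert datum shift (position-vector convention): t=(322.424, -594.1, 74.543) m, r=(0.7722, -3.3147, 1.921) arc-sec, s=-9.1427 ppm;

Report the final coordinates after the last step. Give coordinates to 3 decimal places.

start: φ=-73.011918°, λ=-62.599176°, h=3878.629 m
→ ECEF (a=6378206.400, f=1/294.978698214): X=860812.3408, Y=-1660616.8995, Z=-6081159.6536
→ Helmert 7p (PV): X=861240.0844, Y=-1661165.0341, Z=-6081021.8960

X=861240.084 m, Y=-1661165.034 m, Z=-6081021.896 m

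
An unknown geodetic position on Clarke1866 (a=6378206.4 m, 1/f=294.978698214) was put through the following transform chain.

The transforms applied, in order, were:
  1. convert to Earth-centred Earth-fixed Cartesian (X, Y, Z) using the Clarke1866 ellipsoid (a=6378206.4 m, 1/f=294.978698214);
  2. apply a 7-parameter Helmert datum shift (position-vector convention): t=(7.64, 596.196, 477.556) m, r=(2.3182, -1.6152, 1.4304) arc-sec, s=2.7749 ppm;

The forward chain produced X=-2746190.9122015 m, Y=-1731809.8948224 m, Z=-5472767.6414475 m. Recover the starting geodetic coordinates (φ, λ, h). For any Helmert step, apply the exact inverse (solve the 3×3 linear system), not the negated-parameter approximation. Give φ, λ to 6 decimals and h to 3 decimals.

start: X=-2746190.9122, Y=-1731809.8948, Z=-5472767.6414 m
→ Helmert⁻¹: X=-2746245.8049, Y=-1732443.7519, Z=-5473189.0339
→ geod (Bowring, a=6378206.400): φ=-59.49140000°, λ=-147.75460100°, h=1692.7710 m

φ=-59.491400°, λ=-147.754601°, h=1692.771 m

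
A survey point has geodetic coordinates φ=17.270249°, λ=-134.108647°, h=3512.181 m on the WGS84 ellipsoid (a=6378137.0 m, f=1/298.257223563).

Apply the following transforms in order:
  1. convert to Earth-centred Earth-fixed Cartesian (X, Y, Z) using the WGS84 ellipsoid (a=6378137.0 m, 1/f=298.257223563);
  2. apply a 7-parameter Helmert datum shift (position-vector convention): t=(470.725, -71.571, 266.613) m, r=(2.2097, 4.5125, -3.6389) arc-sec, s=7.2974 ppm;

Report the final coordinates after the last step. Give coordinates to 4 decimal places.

start: φ=17.270249°, λ=-134.108647°, h=3512.181 m
→ ECEF (a=6378137.000, f=1/298.257223563): X=-4242757.5623, Y=-4376864.2224, Z=1882457.1608
→ Helmert 7p (PV): X=-4242353.8319, Y=-4376913.0491, Z=1882783.4419

X=-4242353.8319 m, Y=-4376913.0491 m, Z=1882783.4419 m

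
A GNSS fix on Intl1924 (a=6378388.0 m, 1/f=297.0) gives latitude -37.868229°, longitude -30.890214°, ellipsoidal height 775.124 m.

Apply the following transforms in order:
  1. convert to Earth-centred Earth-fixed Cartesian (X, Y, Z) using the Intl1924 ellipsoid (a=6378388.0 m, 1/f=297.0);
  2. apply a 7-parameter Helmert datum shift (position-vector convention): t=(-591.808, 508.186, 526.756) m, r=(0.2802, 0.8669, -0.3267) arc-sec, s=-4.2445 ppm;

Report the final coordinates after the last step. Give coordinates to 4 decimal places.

start: φ=-37.868229°, λ=-30.890214°, h=775.124 m
→ ECEF (a=6378388.000, f=1/297.0): X=4327026.7807, Y=-2588668.4430, Z=-3894447.1635
→ Helmert 7p (PV): X=4326396.1388, Y=-2588150.8325, Z=-3893925.5799

X=4326396.1388 m, Y=-2588150.8325 m, Z=-3893925.5799 m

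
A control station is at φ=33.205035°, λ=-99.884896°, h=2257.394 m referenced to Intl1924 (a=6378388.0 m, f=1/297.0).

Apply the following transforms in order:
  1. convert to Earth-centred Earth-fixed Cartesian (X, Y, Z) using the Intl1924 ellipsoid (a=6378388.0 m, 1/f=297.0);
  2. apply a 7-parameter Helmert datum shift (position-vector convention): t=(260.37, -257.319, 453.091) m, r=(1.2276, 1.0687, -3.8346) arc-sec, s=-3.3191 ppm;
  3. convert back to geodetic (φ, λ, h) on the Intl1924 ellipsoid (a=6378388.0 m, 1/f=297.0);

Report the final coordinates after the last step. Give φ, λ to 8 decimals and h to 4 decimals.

φ=33.20713599°, λ=-99.88250945°, h=2658.9845 m

start: φ=33.205035°, λ=-99.884896°, h=2257.394 m
→ ECEF (a=6378388.000, f=1/297.0): X=-917431.7746, Y=-5264841.1387, Z=3474296.2835
→ Helmert 7p (PV): X=-917248.2351, Y=-5265084.6050, Z=3474711.2623
→ geod (Bowring, a=6378388.000): φ=33.20713599°, λ=-99.88250945°, h=2658.9845 m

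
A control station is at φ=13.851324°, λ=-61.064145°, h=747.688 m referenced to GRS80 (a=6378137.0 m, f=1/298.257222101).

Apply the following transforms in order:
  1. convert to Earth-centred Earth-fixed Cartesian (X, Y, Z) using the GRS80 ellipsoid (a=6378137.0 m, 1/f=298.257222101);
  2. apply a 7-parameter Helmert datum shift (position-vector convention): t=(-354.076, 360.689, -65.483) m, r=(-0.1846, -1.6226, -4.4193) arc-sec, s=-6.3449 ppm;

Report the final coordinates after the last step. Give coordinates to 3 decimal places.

X=2996621.640 m, Y=-5420925.220 m, Z=1517148.310 m

start: φ=13.851324°, λ=-61.064145°, h=747.688 m
→ ECEF (a=6378137.000, f=1/298.257222101): X=2997122.8189, Y=-5421257.4504, Z=1517194.9910
→ Helmert 7p (PV): X=2996621.6397, Y=-5420925.2203, Z=1517148.3103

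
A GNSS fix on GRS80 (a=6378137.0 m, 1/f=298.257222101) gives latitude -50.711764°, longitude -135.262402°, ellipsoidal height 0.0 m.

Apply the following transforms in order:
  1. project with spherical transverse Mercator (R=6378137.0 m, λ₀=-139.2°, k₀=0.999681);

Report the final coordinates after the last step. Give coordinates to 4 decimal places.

start: φ=-50.711764°, λ=-135.262402°, h=0.000 m
→ tm (R=6378137.0, λ₀=-139.2°): E=277429.1124, N=-5650790.4391

E=277429.1124 m, N=-5650790.4391 m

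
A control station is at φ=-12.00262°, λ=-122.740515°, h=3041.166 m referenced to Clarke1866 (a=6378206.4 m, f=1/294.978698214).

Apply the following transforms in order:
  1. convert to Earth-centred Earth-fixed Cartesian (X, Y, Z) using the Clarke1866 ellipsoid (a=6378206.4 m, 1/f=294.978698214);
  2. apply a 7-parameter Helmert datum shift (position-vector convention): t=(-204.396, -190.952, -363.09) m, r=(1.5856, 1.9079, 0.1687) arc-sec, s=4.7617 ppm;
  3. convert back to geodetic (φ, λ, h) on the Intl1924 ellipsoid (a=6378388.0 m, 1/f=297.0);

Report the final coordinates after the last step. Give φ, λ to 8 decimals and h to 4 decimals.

start: φ=-12.002620°, λ=-122.740515°, h=3041.166 m
→ ECEF (a=6378206.400, f=1/294.978698214): X=-3376247.5742, Y=-5250875.0684, Z=-1318236.3755
→ Helmert 7p (PV): X=-3376475.9457, Y=-5251083.6512, Z=-1318614.8776
→ geod (Bowring, a=6378388.000): φ=-12.00486633°, λ=-122.74124261°, h=3224.3869 m

φ=-12.00486633°, λ=-122.74124261°, h=3224.3869 m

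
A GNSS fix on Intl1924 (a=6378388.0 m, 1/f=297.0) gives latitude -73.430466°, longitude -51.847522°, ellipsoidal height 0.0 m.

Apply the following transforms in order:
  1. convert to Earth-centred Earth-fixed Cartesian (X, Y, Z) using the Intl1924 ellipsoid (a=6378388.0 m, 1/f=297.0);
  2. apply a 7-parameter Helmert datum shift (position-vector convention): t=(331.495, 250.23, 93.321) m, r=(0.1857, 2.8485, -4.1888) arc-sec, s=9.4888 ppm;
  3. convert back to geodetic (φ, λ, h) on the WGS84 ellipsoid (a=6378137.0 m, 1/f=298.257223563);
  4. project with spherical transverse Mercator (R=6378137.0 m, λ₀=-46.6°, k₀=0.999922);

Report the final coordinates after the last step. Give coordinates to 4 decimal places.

E=-166068.4741 m, N=-8180859.9429 m

start: φ=-73.430466°, λ=-51.847522°, h=0.000 m
→ ECEF (a=6378388.000, f=1/297.0): X=1127173.0343, Y=-1434828.6284, Z=-6091260.8476
→ Helmert 7p (PV): X=1127401.9656, Y=-1434609.4199, Z=-6091242.1834
→ geod (Bowring, a=6378137.000): φ=-73.43023511°, λ=-51.83761650°, h=140.3765 m
→ tm (R=6378137.0, λ₀=-46.6°): E=-166068.4741, N=-8180859.9429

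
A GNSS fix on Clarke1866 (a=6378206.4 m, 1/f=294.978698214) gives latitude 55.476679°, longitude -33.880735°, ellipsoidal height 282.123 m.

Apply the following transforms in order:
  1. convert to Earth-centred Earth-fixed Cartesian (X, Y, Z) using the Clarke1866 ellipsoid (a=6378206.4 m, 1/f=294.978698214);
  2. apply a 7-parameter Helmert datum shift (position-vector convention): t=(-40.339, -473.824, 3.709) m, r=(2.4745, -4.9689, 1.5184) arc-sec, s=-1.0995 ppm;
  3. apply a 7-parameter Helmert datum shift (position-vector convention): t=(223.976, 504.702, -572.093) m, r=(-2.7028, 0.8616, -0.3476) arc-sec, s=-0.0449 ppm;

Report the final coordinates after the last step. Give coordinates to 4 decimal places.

start: φ=55.476679°, λ=-33.880735°, h=282.123 m
→ ECEF (a=6378206.400, f=1/294.978698214): X=3008052.8579, Y=-2019859.8421, Z=5231671.3457
→ Helmert 7p (PV): X=3007898.0502, Y=-2020372.0646, Z=5231717.5344
→ Helmert 7p (PV): X=3008140.3401, Y=-2019803.7868, Z=5231159.1161

X=3008140.3401 m, Y=-2019803.7868 m, Z=5231159.1161 m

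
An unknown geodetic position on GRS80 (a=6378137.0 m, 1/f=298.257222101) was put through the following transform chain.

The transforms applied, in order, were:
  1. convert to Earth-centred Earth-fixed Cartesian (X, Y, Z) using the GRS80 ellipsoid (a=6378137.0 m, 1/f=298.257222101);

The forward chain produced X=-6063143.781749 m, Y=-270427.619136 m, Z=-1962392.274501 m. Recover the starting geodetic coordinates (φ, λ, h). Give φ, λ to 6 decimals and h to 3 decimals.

φ=-18.030900°, λ=-177.446193°, h=2440.619 m

start: X=-6063143.7817, Y=-270427.6191, Z=-1962392.2745 m
→ geod (Bowring, a=6378137.000): φ=-18.03090000°, λ=-177.44619300°, h=2440.6190 m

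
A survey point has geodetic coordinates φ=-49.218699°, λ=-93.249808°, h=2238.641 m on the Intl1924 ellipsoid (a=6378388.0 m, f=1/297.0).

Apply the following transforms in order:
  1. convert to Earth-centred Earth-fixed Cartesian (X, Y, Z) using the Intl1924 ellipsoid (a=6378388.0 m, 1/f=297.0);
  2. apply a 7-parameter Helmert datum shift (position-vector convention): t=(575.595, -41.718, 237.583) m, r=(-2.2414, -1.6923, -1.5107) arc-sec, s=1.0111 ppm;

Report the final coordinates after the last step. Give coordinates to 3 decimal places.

start: φ=-49.218699°, λ=-93.249808°, h=2238.641 m
→ ECEF (a=6378388.000, f=1/297.0): X=-236718.6134, Y=-4168993.8877, Z=-4808266.7956
→ Helmert 7p (PV): X=-236134.3424, Y=-4169090.3368, Z=-4807990.7135

X=-236134.342 m, Y=-4169090.337 m, Z=-4807990.714 m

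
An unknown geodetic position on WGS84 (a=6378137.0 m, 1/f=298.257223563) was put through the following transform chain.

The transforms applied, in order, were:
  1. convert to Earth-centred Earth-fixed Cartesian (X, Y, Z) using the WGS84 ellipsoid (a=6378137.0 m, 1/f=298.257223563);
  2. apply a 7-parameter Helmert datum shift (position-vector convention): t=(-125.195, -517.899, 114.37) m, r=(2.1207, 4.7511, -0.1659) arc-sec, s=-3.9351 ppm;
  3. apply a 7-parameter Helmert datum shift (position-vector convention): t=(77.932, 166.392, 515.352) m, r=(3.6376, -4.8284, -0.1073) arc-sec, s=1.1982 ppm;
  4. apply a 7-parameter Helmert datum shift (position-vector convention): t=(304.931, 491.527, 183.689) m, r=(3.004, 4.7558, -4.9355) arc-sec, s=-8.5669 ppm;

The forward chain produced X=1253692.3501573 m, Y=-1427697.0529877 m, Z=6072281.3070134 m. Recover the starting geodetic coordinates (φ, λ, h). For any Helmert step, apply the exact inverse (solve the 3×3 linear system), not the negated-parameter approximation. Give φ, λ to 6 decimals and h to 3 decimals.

φ=72.735473°, λ=-48.718084°, h=3224.741 m

start: X=1253692.3502, Y=-1427697.0530, Z=6072281.3070 m
→ Helmert⁻¹: X=1253292.3227, Y=-1428082.3922, Z=6072199.3327
→ Helmert⁻¹: X=1253355.7623, Y=-1428139.3434, Z=6071672.5522
→ Helmert⁻¹: X=1253347.1843, Y=-1427563.6291, Z=6071625.6215
→ geod (Bowring, a=6378137.000): φ=72.73547300°, λ=-48.71808400°, h=3224.7410 m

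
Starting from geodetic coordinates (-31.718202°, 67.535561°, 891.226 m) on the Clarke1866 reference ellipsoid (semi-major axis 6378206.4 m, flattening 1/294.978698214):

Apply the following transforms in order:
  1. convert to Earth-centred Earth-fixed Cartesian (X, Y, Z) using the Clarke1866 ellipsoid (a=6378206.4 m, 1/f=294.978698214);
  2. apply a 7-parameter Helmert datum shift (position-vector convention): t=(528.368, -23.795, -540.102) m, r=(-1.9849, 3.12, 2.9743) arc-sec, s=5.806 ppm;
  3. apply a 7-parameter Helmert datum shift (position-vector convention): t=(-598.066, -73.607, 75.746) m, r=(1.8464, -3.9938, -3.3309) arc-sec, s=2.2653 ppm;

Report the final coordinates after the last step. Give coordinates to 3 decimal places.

X=2075371.167 m, Y=5019208.220 m, Z=-3334667.522 m

start: φ=-31.718202°, λ=67.535561°, h=891.226 m
→ ECEF (a=6378206.400, f=1/294.978698214): X=2075401.2986, Y=5019270.9377, Z=-3334181.6832
→ Helmert 7p (PV): X=2075818.9053, Y=5019274.1264, Z=-3334820.8377
→ Helmert 7p (PV): X=2075371.1670, Y=5019208.2199, Z=-3334667.5223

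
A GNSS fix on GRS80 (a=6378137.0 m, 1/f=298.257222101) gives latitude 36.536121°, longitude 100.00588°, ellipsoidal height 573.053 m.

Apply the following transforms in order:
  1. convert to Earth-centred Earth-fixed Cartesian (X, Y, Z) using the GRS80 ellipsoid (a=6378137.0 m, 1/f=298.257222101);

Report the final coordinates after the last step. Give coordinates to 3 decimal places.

X=-891553.781 m, Y=5053220.190 m, Z=3776497.049 m

start: φ=36.536121°, λ=100.005880°, h=573.053 m
→ ECEF (a=6378137.000, f=1/298.257222101): X=-891553.7808, Y=5053220.1903, Z=3776497.0491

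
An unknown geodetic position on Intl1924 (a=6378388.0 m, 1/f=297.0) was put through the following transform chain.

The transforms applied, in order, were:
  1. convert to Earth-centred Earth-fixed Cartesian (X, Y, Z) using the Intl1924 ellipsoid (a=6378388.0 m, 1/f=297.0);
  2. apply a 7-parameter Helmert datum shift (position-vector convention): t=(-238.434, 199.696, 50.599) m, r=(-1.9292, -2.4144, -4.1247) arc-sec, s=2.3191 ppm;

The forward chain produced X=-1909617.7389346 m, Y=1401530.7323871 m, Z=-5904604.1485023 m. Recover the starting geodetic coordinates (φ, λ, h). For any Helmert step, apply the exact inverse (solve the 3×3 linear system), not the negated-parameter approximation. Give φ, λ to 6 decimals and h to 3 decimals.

φ=-68.275989°, λ=143.725380°, h=2059.426 m

start: X=-1909617.7389, Y=1401530.7324, Z=-5904604.1485 m
→ Helmert⁻¹: X=-1909472.0152, Y=1401344.8286, Z=-5904605.5962
→ geod (Bowring, a=6378388.000): φ=-68.27598900°, λ=143.72538000°, h=2059.4260 m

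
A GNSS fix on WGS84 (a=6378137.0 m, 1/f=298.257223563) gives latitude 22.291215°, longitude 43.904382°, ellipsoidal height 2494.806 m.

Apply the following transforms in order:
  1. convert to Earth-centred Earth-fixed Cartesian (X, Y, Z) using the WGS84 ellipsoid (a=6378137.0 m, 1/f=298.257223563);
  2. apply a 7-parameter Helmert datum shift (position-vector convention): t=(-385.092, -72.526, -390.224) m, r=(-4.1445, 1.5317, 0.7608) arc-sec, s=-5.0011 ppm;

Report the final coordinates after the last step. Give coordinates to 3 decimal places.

X=4255317.616 m, Y=4095970.009 m, Z=2404711.023 m

start: φ=22.291215°, λ=43.904382°, h=2494.806 m
→ ECEF (a=6378137.000, f=1/298.257223563): X=4255721.2383, Y=4095998.9944, Z=2405227.1794
→ Helmert 7p (PV): X=4255317.6160, Y=4095970.0091, Z=2404711.0233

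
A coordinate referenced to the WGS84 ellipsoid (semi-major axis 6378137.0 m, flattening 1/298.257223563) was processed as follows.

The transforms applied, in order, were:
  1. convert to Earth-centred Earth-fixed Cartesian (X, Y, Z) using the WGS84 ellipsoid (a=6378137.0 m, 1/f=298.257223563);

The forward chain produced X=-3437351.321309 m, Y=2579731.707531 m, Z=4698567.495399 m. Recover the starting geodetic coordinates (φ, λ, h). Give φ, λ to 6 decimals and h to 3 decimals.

start: X=-3437351.3213, Y=2579731.7075, Z=4698567.4954 m
→ geod (Bowring, a=6378137.000): φ=47.74280600°, λ=143.11177700°, h=1180.6240 m

φ=47.742806°, λ=143.111777°, h=1180.624 m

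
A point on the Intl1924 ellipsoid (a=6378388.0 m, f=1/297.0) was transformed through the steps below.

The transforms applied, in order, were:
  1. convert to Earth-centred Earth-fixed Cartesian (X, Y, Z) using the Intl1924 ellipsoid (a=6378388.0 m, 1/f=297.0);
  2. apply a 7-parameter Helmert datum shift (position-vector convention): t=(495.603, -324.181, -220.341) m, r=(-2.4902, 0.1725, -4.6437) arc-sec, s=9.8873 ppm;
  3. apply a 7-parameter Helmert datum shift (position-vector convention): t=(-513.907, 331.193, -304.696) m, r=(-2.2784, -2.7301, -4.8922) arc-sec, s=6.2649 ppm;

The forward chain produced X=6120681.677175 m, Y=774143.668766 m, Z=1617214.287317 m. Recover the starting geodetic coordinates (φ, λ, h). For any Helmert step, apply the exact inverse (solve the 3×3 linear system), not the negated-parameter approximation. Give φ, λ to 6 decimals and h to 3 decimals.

start: X=6120681.6772, Y=774143.6688, Z=1617214.2873 m
→ Helmert⁻¹: X=6121160.2877, Y=773934.9438, Z=1617436.3796
→ Helmert⁻¹: X=6120585.3820, Y=774369.7344, Z=1617655.1940
→ geod (Bowring, a=6378388.000): φ=14.78769300°, λ=7.21068800°, h=932.5460 m

φ=14.787693°, λ=7.210688°, h=932.546 m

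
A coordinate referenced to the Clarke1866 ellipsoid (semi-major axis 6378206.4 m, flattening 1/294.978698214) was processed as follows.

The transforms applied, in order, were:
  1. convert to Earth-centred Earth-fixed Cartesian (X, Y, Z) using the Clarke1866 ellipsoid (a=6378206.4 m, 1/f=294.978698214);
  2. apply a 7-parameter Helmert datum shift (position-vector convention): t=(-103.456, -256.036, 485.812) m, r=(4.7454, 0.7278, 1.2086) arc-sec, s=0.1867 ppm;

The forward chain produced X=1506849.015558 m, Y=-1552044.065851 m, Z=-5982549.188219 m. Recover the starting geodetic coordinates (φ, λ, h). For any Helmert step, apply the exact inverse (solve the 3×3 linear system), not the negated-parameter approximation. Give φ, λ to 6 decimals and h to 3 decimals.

start: X=1506849.0156, Y=-1552044.0659, Z=-5982549.1882 m
→ Helmert⁻¹: X=1506964.2076, Y=-1551934.2169, Z=-5982992.8616
→ geod (Bowring, a=6378206.400): φ=-70.24616200°, λ=-45.84226600°, h=2974.8090 m

φ=-70.246162°, λ=-45.842266°, h=2974.809 m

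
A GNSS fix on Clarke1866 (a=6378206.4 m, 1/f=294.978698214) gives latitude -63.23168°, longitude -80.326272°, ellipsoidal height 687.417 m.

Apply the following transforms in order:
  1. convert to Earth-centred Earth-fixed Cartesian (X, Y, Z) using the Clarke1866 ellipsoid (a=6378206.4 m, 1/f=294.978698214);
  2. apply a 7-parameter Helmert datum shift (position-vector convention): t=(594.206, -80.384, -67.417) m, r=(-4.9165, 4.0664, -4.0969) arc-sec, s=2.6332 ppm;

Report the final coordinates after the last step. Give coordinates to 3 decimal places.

X=484498.052 m, Y=-2840003.210 m, Z=-5672099.718 m

start: φ=-63.231680°, λ=-80.326272°, h=687.417 m
→ ECEF (a=6378206.400, f=1/294.978698214): X=484070.7979, Y=-2839770.5347, Z=-5672075.5102
→ Helmert 7p (PV): X=484498.0517, Y=-2840003.2104, Z=-5672099.7176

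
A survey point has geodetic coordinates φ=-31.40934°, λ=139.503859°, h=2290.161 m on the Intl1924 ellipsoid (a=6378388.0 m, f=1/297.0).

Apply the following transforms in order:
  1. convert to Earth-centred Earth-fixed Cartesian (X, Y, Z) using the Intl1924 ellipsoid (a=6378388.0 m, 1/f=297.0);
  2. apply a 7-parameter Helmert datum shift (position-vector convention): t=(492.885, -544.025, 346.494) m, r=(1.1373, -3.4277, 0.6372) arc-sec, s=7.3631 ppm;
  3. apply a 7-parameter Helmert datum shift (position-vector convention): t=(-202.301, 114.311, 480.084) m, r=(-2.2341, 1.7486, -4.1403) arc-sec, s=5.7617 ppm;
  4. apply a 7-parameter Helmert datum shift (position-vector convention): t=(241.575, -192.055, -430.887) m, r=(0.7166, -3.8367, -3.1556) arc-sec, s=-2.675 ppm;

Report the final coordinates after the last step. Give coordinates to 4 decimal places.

start: φ=-31.409340°, λ=139.503859°, h=2290.161 m
→ ECEF (a=6378388.000, f=1/297.0): X=-4144958.4788, Y=3539646.1910, Z=-3305954.1705
→ Helmert 7p (PV): X=-4144452.1098, Y=3539133.6524, Z=-3305681.3828
→ Helmert 7p (PV): X=-4144635.2733, Y=3539315.7410, Z=-3305223.5439
→ Helmert 7p (PV): X=-4144266.9846, Y=3539189.1089, Z=-3305710.3868

X=-4144266.9846 m, Y=3539189.1089 m, Z=-3305710.3868 m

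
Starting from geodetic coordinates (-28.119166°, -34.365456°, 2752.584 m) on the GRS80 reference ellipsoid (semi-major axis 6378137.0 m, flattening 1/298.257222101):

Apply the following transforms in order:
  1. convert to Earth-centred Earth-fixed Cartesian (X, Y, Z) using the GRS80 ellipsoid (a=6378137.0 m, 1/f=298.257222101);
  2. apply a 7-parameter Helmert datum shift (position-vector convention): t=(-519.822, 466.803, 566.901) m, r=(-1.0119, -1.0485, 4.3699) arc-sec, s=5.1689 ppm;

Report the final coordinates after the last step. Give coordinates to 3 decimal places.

start: φ=-28.119166°, λ=-34.365456°, h=2752.584 m
→ ECEF (a=6378137.000, f=1/298.257222101): X=4648903.6195, Y=-3179055.5142, Z=-2989456.3616
→ Helmert 7p (PV): X=4648490.3749, Y=-3178521.3176, Z=-2988865.6851

X=4648490.375 m, Y=-3178521.318 m, Z=-2988865.685 m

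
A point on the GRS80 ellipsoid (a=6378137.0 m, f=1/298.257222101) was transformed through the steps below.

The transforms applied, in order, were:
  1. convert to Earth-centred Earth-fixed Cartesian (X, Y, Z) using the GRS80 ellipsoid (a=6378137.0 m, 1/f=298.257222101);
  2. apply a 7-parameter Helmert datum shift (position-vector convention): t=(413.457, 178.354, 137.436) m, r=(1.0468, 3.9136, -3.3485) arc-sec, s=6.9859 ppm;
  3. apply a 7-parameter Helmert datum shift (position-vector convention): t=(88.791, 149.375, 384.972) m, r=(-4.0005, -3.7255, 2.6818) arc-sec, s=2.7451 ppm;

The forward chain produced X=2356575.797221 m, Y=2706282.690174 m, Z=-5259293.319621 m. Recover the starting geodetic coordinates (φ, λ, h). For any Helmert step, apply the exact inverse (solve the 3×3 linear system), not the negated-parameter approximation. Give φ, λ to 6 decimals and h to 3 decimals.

φ=-55.878697°, λ=48.954845°, h=3437.451 m

start: X=2356575.7972, Y=2706282.6902, Z=-5259293.3196 m
→ Helmert⁻¹: X=2356420.7242, Y=2706197.2599, Z=-5259653.9277
→ Helmert⁻¹: X=2356046.6754, Y=2706011.5568, Z=-5259723.6499
→ geod (Bowring, a=6378137.000): φ=-55.87869700°, λ=48.95484500°, h=3437.4510 m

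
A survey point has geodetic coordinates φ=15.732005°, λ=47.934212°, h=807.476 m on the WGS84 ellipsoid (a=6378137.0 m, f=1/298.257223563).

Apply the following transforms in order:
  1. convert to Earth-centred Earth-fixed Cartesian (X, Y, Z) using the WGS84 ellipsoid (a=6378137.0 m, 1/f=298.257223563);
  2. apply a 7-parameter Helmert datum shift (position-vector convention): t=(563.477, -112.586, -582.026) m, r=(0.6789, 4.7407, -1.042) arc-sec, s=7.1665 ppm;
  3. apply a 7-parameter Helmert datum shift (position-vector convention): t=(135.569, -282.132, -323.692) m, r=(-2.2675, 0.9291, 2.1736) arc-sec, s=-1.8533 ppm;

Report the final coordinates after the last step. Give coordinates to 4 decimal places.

X=4115448.7210 m, Y=4558970.1234 m, Z=1717376.3205 m

start: φ=15.732005°, λ=47.934212°, h=807.476 m
→ ECEF (a=6378137.000, f=1/298.257223563): X=4114705.5923, Y=4559304.8085, Z=1718421.1287
→ Helmert 7p (PV): X=4115361.0858, Y=4559198.4541, Z=1717771.8531
→ Helmert 7p (PV): X=4115448.7210, Y=4558970.1234, Z=1717376.3205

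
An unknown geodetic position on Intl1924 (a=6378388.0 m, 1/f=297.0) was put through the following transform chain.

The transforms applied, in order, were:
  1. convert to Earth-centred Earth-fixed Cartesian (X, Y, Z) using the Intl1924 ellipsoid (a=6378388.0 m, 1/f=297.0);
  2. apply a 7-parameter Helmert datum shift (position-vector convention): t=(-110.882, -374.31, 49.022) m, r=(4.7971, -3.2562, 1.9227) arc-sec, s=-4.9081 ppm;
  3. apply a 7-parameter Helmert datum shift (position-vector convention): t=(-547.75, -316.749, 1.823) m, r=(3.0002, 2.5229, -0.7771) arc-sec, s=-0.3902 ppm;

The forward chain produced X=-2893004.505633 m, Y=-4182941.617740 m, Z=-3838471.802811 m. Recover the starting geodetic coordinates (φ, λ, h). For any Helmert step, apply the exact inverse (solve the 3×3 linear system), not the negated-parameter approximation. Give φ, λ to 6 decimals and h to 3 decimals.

start: X=-2893004.5056, Y=-4182941.6177, Z=-3838471.8028 m
→ Helmert⁻¹: X=-2892395.1766, Y=-4182693.2296, Z=-3838449.6627
→ Helmert⁻¹: X=-2892398.0711, Y=-4182401.7545, Z=-3838374.5935
→ geod (Bowring, a=6378388.000): φ=-37.23240100°, λ=-124.66633500°, h=583.5190 m

φ=-37.232401°, λ=-124.666335°, h=583.519 m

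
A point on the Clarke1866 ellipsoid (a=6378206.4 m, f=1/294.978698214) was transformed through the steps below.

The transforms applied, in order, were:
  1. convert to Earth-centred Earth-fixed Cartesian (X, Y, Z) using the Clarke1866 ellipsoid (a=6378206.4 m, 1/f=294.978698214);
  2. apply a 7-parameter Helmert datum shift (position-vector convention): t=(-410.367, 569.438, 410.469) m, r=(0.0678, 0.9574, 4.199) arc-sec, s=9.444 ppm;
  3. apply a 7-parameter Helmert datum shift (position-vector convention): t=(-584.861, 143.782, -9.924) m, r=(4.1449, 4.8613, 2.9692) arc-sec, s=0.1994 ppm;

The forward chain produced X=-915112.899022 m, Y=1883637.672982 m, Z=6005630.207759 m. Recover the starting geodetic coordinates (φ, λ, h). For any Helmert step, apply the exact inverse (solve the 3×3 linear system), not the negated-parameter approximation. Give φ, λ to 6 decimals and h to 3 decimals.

start: X=-915112.8990, Y=1883637.6730, Z=6005630.2078 m
→ Helmert⁻¹: X=-914642.2817, Y=1883627.3641, Z=6005579.5261
→ Helmert⁻¹: X=-914212.8200, Y=1883060.7275, Z=6005107.4825
→ geod (Bowring, a=6378206.400): φ=70.90315600°, λ=115.89624900°, h=566.7440 m

φ=70.903156°, λ=115.896249°, h=566.744 m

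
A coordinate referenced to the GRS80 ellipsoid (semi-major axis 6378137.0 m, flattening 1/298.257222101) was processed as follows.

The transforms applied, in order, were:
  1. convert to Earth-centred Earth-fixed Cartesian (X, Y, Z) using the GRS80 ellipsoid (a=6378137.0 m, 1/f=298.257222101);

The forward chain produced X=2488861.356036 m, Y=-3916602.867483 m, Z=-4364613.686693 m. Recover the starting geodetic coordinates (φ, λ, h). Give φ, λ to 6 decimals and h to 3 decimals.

start: X=2488861.3560, Y=-3916602.8675, Z=-4364613.6867 m
→ geod (Bowring, a=6378137.000): φ=-43.43724700°, λ=-57.56549800°, h=2489.7350 m

φ=-43.437247°, λ=-57.565498°, h=2489.735 m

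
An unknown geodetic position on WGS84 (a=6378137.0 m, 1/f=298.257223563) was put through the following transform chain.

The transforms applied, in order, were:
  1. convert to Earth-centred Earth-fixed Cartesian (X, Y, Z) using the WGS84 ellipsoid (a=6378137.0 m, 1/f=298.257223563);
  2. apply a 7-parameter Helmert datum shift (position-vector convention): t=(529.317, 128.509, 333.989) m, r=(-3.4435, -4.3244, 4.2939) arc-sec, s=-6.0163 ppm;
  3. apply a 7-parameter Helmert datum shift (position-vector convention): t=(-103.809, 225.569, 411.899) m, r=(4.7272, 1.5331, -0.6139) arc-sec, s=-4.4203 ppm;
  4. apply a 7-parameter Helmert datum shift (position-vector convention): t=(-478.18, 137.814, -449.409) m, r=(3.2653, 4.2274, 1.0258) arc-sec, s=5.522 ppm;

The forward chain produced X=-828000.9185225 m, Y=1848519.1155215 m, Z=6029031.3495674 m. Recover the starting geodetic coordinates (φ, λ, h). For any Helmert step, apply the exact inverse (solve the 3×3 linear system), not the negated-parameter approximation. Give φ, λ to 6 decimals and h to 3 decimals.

φ=71.547607°, λ=114.131446°, h=864.587 m

start: X=-828000.9185, Y=1848519.1155, Z=6029031.3496 m
→ Helmert⁻¹: X=-827632.5488, Y=1848470.6600, Z=6029401.2392
→ Helmert⁻¹: X=-827582.7104, Y=1848388.9703, Z=6028967.4775
→ Helmert⁻¹: X=-827952.1413, Y=1848188.1700, Z=6028717.9717
→ geod (Bowring, a=6378137.000): φ=71.54760700°, λ=114.13144600°, h=864.5870 m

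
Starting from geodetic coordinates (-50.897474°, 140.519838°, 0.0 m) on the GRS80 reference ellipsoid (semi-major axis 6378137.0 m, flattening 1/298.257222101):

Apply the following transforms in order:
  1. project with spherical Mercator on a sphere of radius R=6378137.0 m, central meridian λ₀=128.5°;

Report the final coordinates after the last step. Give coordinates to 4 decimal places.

E=1338042.2456 m, N=-6603178.0589 m

start: φ=-50.897474°, λ=140.519838°, h=0.000 m
→ merc (R=6378137.0, λ₀=128.5°): E=1338042.2456, N=-6603178.0589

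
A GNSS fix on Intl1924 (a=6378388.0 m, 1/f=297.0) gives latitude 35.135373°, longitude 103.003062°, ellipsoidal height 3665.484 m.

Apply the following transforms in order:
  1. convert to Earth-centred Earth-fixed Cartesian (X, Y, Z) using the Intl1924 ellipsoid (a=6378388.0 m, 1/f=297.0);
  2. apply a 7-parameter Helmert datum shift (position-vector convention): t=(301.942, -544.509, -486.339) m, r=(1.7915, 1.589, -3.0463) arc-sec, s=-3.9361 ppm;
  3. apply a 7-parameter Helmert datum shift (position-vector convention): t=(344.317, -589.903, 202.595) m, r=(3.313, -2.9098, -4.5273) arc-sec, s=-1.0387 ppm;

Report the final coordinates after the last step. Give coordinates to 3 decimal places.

start: φ=35.135373°, λ=103.003062°, h=3665.484 m
→ ECEF (a=6378388.000, f=1/297.0): X=-1175647.1104, Y=5091045.7777, Z=3652325.5230
→ Helmert 7p (PV): X=-1175237.2159, Y=5090466.8709, Z=3651878.0827
→ Helmert 7p (PV): X=-1174831.4652, Y=5089838.8197, Z=3652142.0677

X=-1174831.465 m, Y=5089838.820 m, Z=3652142.068 m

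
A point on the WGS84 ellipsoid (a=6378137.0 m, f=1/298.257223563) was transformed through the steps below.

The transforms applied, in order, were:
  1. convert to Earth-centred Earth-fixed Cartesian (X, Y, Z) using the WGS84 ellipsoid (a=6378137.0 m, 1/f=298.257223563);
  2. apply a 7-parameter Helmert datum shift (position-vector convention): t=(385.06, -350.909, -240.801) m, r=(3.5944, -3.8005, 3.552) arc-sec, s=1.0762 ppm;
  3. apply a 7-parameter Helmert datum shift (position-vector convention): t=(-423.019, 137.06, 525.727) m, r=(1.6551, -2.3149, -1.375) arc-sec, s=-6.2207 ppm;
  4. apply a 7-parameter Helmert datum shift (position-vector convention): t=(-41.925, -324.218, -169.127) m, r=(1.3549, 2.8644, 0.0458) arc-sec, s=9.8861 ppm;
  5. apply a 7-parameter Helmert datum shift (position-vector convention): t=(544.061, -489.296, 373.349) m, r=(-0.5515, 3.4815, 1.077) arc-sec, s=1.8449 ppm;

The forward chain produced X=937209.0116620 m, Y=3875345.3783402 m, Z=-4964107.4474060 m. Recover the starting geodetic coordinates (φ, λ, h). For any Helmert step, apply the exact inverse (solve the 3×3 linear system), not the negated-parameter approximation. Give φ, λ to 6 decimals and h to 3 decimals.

φ=-51.415147°, λ=76.413155°, h=2809.904 m

start: X=937209.0117, Y=3875345.3783, Z=-4964107.4474 m
→ Helmert⁻¹: X=936767.2539, Y=3875835.9062, Z=-4964445.4629
→ Helmert⁻¹: X=936869.7167, Y=3876088.9877, Z=-4964239.7098
→ Helmert⁻¹: X=937217.0084, Y=3875942.4480, Z=-4964837.9408
→ Helmert⁻¹: X=936806.2145, Y=3876186.5378, Z=-4964676.6049
→ geod (Bowring, a=6378137.000): φ=-51.41514700°, λ=76.41315500°, h=2809.9040 m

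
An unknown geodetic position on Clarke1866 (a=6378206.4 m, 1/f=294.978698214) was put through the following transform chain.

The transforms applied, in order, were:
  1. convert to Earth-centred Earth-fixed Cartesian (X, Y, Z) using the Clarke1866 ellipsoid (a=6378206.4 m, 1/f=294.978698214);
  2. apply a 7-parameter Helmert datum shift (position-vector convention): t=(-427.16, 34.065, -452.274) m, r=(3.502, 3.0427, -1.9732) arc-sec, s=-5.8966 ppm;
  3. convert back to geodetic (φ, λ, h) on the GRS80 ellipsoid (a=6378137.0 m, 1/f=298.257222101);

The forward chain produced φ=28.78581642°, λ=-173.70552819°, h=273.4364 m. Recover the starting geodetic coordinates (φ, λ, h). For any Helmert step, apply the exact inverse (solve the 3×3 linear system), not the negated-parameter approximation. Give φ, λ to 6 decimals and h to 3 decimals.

φ=28.792293°, λ=-173.704732°, h=145.401 m

start: φ=28.785816°, λ=-173.705528°, h=273.436 m
→ ECEF (a=6378137.000, f=1/298.257222101): X=-5560821.3080, Y=-613377.3177, Z=3053248.9654
→ Helmert⁻¹: X=-5560466.1131, Y=-613416.3477, Z=3053647.6358
→ geod (Bowring, a=6378206.400): φ=28.79229300°, λ=-173.70473200°, h=145.4010 m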